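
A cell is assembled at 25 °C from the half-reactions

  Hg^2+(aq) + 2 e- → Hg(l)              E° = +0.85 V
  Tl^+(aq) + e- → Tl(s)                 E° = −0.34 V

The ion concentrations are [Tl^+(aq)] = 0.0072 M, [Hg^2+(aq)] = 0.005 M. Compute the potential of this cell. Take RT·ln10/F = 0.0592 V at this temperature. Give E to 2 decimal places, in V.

+1.25 V

Hg²⁺/Hg is reduced (cathode, E° = +0.85 V) and Tl⁺/Tl is oxidized (anode).
E°cell = +0.85 − (−0.34) = +1.19 V, with n = 2 electrons transferred.
For the overall reaction Hg^2+(aq) + 2 Tl(s) → Hg(l) + 2 Tl^+(aq), Q = [Tl^+(aq)]^2 / [Hg^2+(aq)] = 0.0104, giving log Q = −1.984.
Applying E = E° − (RT ln10/nF)·log Q gives +1.19 − (0.0592/2)(−1.984) = +1.25 V.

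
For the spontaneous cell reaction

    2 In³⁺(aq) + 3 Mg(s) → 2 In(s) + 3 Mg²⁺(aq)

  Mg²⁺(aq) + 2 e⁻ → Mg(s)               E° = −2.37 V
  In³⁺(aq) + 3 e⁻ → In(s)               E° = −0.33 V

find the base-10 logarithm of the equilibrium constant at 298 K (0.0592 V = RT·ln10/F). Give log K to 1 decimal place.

log K = 206.8

The In³⁺/In couple is reduced (cathode); E°cell = −0.33 − (−2.37) = +2.04 V with n = 6.
At equilibrium E = 0, so log K = nE°cell / 0.0592 = (6)(+2.04) / 0.0592 = 206.8.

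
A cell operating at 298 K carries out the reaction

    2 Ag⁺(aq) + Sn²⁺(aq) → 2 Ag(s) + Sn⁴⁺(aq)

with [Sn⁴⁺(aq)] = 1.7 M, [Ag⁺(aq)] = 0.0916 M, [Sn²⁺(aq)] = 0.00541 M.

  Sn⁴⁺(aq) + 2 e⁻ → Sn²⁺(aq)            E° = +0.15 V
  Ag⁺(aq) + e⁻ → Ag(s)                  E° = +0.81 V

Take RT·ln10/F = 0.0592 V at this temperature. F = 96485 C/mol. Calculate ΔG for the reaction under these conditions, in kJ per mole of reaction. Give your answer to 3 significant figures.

E°cell = +0.81 − (+0.15) = +0.66 V; the balanced reaction transfers n = 2 electrons.
Q = [Sn⁴⁺(aq)] / ([Ag⁺(aq)]^2·[Sn²⁺(aq)]) = 3.75×10^4, so log Q = 4.573 and E = +0.66 − (0.0592/2)(4.573) = +0.5246 V.
Finally ΔG = −nFE = −(2)(96485 C/mol)(+0.5246 V) = −101 kJ/mol.

−101 kJ/mol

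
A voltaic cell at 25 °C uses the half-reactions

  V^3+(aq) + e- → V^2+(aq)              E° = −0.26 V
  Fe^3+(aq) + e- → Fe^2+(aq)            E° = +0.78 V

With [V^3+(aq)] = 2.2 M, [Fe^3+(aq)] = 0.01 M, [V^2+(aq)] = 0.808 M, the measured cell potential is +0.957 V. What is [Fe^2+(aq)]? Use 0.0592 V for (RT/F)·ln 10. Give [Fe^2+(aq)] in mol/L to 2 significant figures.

With Fe³⁺/Fe²⁺ at the cathode and V³⁺/V²⁺ at the anode, E°cell = +0.78 − (−0.26) = +1.04 V (n = 1).
Since E = E° − (0.0592/n)·log Q, log Q = n(E° − E)/0.0592 = 1.402.
For Fe^3+(aq) + V^2+(aq) → Fe^2+(aq) + V^3+(aq), the reaction quotient is Q = ([Fe^2+(aq)]·[V^3+(aq)]) / ([Fe^3+(aq)]·[V^2+(aq)]).
Isolating [Fe^2+(aq)] in Q = 10^{1.402} yields log [Fe^2+(aq)] = −1.033, i.e. 0.093 M.

0.093 M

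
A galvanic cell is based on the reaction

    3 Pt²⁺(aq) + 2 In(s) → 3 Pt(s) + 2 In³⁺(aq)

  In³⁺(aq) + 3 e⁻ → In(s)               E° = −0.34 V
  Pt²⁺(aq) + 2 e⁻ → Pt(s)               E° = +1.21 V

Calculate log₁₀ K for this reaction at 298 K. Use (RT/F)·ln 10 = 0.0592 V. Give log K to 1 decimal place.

log K = 157.1

The Pt²⁺/Pt couple is reduced (cathode); E°cell = +1.21 − (−0.34) = +1.55 V with n = 6.
At equilibrium E = 0, so log K = nE°cell / 0.0592 = (6)(+1.55) / 0.0592 = 157.1.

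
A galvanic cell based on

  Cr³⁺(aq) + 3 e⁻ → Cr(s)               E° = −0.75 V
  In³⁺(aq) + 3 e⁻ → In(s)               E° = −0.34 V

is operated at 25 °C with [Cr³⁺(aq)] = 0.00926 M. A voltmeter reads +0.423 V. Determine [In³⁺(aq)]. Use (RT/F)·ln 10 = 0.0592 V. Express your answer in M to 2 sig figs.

In³⁺/In is the cathode (higher E°); E°cell = −0.34 − (−0.75) = +0.41 V with n = 3.
Since E = E° − (0.0592/n)·log Q, log Q = n(E° − E)/0.0592 = −0.659.
Balancing electrons gives In³⁺(aq) + Cr(s) → In(s) + Cr³⁺(aq); thus Q = [Cr³⁺(aq)] / [In³⁺(aq)].
Isolating [In³⁺(aq)] in Q = 10^{−0.659} yields log [In³⁺(aq)] = −1.374, i.e. 0.042 M.

0.042 M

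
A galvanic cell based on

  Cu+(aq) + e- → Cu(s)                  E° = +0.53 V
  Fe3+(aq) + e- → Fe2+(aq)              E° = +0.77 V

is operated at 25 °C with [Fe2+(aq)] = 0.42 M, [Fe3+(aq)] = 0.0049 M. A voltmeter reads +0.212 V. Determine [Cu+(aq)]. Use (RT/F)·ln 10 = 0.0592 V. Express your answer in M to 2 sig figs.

With Fe³⁺/Fe²⁺ at the cathode and Cu⁺/Cu at the anode, E°cell = +0.77 − (+0.53) = +0.24 V (n = 1).
From the Nernst equation, log Q = n(E° − E)/0.0592 = 1·(+0.24 − (+0.212))/0.0592 = 0.473.
Balancing electrons gives Fe3+(aq) + Cu(s) → Fe2+(aq) + Cu+(aq); thus Q = ([Fe2+(aq)]·[Cu+(aq)]) / [Fe3+(aq)].
Substituting the known concentrations and solving, log [Cu+(aq)] = −1.460 and [Cu+(aq)] = 0.035 M.

0.035 M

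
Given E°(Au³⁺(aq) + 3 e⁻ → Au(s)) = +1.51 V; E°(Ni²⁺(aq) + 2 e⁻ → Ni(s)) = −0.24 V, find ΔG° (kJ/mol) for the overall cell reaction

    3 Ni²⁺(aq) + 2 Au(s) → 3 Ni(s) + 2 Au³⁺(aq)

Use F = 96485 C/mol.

+1013 kJ/mol

In the reaction as written Ni²⁺(aq) is reduced, so the Ni²⁺/Ni couple is the cathode and Au³⁺/Au is the anode.
E°cell = −0.24 − (+1.51) = −1.75 V; balancing electrons gives n = 6.
ΔG° = −nFE°cell = −(6)(96485)(−1.75) J/mol = +1013 kJ/mol.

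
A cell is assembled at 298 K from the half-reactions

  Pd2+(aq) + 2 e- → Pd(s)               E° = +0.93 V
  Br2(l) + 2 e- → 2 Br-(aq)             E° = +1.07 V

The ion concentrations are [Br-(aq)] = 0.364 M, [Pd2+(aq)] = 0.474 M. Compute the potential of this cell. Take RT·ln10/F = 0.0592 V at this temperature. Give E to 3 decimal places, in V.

+0.176 V

Since E°(Br₂/Br⁻) > E°(Pd²⁺/Pd), Br₂/Br⁻ serves as the cathode.
The standard potential is +1.07 − (+0.93) = +0.14 V and the balanced reaction transfers n = 2 electrons.
Balancing gives Br2(l) + Pd(s) → 2 Br-(aq) + Pd2+(aq); hence Q = [Br-(aq)]^2·[Pd2+(aq)] = 0.0628 (log Q = −1.202).
Applying E = E° − (RT ln10/nF)·log Q gives +0.14 − (0.0592/2)(−1.202) = +0.176 V.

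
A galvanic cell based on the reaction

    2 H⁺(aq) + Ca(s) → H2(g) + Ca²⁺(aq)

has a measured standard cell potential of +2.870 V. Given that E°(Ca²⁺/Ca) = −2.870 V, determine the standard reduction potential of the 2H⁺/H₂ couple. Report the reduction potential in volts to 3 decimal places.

+0.000 V

In the reaction as written the 2H⁺/H₂ couple is reduced (cathode) and Ca²⁺/Ca is oxidized (anode), so E°cell = E°(2H⁺/H₂) − E°(Ca²⁺/Ca).
E°(2H⁺/H₂) = E°cell + E°(anode) = +2.870 + (−2.870) = +0.000 V.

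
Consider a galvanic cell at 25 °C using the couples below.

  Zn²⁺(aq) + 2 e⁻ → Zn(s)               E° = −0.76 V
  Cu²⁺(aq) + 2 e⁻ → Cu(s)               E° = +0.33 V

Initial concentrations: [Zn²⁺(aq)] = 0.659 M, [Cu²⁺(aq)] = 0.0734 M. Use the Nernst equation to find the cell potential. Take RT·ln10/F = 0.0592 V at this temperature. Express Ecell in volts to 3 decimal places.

+1.062 V

The Cu²⁺/Cu couple has the more positive E°, so it is the cathode; Zn²⁺/Zn is the anode.
E°cell = E°cat − E°an = +0.33 − (−0.76) = +1.09 V; n = 2.
The balanced reaction is Cu²⁺(aq) + Zn(s) → Cu(s) + Zn²⁺(aq), so Q = [Zn²⁺(aq)] / [Cu²⁺(aq)] = 8.98 and log Q = 0.953.
E = E° − (0.0592/n)·log Q = +1.09 − (0.0592/2)(0.953) = +1.062 V.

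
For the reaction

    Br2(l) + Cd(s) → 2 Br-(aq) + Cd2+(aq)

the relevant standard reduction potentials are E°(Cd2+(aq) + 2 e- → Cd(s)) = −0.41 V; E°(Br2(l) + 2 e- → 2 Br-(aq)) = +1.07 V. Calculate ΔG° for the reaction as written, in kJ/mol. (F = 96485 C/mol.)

−286 kJ/mol

In the reaction as written Br2(l) is reduced, so the Br₂/Br⁻ couple is the cathode and Cd²⁺/Cd is the anode.
E°cell = +1.07 − (−0.41) = +1.48 V; balancing electrons gives n = 2.
ΔG° = −nFE°cell = −(2)(96485)(+1.48) J/mol = −286 kJ/mol.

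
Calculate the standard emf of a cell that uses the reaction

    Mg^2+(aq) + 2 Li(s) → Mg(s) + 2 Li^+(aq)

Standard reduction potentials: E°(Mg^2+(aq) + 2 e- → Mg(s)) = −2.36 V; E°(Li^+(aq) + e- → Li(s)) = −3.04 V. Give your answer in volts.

In the reaction as written, Mg^2+(aq) is reduced (cathode) and Li^+(aq) is produced by oxidation at the anode.
E°cell = E°(cathode) − E°(anode) = −2.36 − (−3.04) = +0.68 V.
The positive value indicates the reaction is spontaneous as written.

+0.68 V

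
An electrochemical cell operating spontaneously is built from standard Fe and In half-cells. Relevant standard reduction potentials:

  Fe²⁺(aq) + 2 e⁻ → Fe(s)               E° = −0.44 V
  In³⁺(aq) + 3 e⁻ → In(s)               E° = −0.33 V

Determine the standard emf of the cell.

+0.11 V

The In³⁺/In couple has the higher E°, so In ion is reduced (cathode) and Fe is oxidized (anode).
E°cell = E°(cathode) − E°(anode) = −0.33 − (−0.44) = +0.11 V.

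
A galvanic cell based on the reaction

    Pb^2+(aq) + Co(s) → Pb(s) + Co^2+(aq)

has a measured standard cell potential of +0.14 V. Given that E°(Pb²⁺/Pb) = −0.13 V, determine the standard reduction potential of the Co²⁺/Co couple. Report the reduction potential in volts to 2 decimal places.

In the reaction as written the Pb²⁺/Pb couple is reduced (cathode) and Co²⁺/Co is oxidized (anode), so E°cell = E°(Pb²⁺/Pb) − E°(Co²⁺/Co).
E°(Co²⁺/Co) = E°(cathode) − E°cell = −0.13 − (+0.14) = −0.27 V.

−0.27 V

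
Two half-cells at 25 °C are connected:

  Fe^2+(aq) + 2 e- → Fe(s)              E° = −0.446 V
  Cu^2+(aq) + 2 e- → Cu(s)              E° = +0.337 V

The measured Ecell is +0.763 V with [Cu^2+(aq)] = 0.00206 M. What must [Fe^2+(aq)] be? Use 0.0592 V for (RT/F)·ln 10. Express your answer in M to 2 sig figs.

The Cu²⁺/Cu couple has the larger reduction potential, so it is the cathode: E°cell = +0.337 − (−0.446) = +0.783 V and n = 2.
From the Nernst equation, log Q = n(E° − E)/0.0592 = 2·(+0.783 − (+0.763))/0.0592 = 0.676.
For Cu^2+(aq) + Fe(s) → Cu(s) + Fe^2+(aq), the reaction quotient is Q = [Fe^2+(aq)] / [Cu^2+(aq)].
Substituting the known concentrations and solving, log [Fe^2+(aq)] = −2.010 and [Fe^2+(aq)] = 0.0098 M.

0.0098 M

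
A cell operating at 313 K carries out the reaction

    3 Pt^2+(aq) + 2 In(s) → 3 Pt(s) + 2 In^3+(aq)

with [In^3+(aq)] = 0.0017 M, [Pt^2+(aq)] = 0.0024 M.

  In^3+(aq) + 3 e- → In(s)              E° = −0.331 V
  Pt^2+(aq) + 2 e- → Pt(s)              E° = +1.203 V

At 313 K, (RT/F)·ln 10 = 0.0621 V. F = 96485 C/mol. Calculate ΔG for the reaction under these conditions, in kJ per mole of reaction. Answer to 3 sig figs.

The standard cell potential is +1.203 − (−0.331) = +1.534 V, with n = 6 electrons in the balanced equation.
Q = [In^3+(aq)]^2 / [Pt^2+(aq)]^3 = 209, so log Q = 2.320 and E = +1.534 − (0.0621/6)(2.320) = +1.5100 V.
Finally ΔG = −nFE = −(6)(96485 C/mol)(+1.5100 V) = −874 kJ/mol.

−874 kJ/mol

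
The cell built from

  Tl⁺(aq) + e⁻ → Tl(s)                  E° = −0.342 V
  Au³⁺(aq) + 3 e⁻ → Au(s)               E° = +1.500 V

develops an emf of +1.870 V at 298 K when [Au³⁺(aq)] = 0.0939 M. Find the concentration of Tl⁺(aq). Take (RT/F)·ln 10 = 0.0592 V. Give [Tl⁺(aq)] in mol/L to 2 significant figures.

0.15 M

Au³⁺/Au is the cathode (higher E°); E°cell = +1.500 − (−0.342) = +1.842 V with n = 3.
Rearranging E = E° − (0.0592/n)·log Q gives log Q = 3(+1.842 − (+1.870))/0.0592 = −1.419.
Balancing electrons gives Au³⁺(aq) + 3 Tl(s) → Au(s) + 3 Tl⁺(aq); thus Q = [Tl⁺(aq)]^3 / [Au³⁺(aq)].
Solving for the unknown gives log [Tl⁺(aq)] = −0.815, so [Tl⁺(aq)] ≈ 0.15 M.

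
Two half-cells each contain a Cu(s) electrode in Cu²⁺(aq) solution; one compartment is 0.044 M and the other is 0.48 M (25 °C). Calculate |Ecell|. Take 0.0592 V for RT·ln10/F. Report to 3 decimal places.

For a concentration cell E°cell = 0, since both electrodes use the same couple.
The compartment with the higher Cu²⁺(aq) concentration (0.48 M) acts as the cathode; ions are reduced there and produced at the dilute (0.044 M) anode.
With n = 2, Ecell = −(0.0592/2)·log([dilute]/[conc]) = −(0.0592/2)·log(0.044/0.48) = +0.031 V.

0.031 V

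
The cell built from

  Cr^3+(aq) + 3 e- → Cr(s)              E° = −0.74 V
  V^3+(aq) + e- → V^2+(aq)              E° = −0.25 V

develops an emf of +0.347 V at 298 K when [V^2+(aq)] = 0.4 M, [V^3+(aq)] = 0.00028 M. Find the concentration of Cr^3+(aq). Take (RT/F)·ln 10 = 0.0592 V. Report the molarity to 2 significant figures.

The V³⁺/V²⁺ couple has the larger reduction potential, so it is the cathode: E°cell = −0.25 − (−0.74) = +0.49 V and n = 3.
From the Nernst equation, log Q = n(E° − E)/0.0592 = 3·(+0.49 − (+0.347))/0.0592 = 7.247.
The balanced reaction is 3 V^3+(aq) + Cr(s) → 3 V^2+(aq) + Cr^3+(aq), so Q = ([V^2+(aq)]^3·[Cr^3+(aq)]) / [V^3+(aq)]^3.
Substituting the known concentrations and solving, log [Cr^3+(aq)] = −2.218 and [Cr^3+(aq)] = 0.0061 M.

0.0061 M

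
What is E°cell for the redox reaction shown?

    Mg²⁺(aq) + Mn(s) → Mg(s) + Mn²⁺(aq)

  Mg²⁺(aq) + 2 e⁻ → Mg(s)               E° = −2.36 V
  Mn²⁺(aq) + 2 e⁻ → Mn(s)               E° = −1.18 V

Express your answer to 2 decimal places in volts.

In the reaction as written, Mg²⁺(aq) is reduced (cathode) and Mn²⁺(aq) is produced by oxidation at the anode.
E°cell = E°(cathode) − E°(anode) = −2.36 − (−1.18) = −1.18 V.
The negative E°cell means the reaction is non-spontaneous in the direction written.

−1.18 V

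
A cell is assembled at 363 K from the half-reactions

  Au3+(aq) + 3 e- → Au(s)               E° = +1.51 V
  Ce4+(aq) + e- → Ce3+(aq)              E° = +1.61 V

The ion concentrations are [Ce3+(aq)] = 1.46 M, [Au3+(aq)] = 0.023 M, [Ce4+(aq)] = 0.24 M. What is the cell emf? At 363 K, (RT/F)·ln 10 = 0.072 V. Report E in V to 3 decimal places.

+0.083 V

The Ce⁴⁺/Ce³⁺ couple has the more positive E°, so it is the cathode; Au³⁺/Au is the anode.
The standard potential is +1.61 − (+1.51) = +0.10 V and the balanced reaction transfers n = 3 electrons.
The balanced reaction is 3 Ce4+(aq) + Au(s) → 3 Ce3+(aq) + Au3+(aq), so Q = ([Ce3+(aq)]^3·[Au3+(aq)]) / [Ce4+(aq)]^3 = 5.18 and log Q = 0.714.
By the Nernst equation, E = +0.10 − (0.072/3)·(0.714) = +0.083 V.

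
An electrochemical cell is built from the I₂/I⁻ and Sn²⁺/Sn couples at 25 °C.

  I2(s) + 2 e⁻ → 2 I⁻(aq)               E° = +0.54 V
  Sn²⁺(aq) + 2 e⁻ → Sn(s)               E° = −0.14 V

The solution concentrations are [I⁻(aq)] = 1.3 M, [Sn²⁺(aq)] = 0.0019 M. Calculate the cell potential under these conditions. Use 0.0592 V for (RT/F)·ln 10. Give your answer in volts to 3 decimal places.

The I₂/I⁻ couple has the more positive E°, so it is the cathode; Sn²⁺/Sn is the anode.
E°cell = E°cat − E°an = +0.54 − (−0.14) = +0.68 V; n = 2.
The balanced reaction is I2(s) + Sn(s) → 2 I⁻(aq) + Sn²⁺(aq), so Q = [I⁻(aq)]^2·[Sn²⁺(aq)] = 0.00321 and log Q = −2.493.
By the Nernst equation, E = +0.68 − (0.0592/2)·(−2.493) = +0.754 V.

+0.754 V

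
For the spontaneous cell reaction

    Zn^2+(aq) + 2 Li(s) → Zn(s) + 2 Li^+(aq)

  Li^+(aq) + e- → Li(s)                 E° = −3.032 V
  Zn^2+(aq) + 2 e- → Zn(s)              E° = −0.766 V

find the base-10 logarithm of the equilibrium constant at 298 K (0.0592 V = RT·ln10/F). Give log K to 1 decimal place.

log K = 76.6

The Zn²⁺/Zn couple is reduced (cathode); E°cell = −0.766 − (−3.032) = +2.266 V with n = 2.
At equilibrium E = 0, so log K = nE°cell / 0.0592 = (2)(+2.266) / 0.0592 = 76.6.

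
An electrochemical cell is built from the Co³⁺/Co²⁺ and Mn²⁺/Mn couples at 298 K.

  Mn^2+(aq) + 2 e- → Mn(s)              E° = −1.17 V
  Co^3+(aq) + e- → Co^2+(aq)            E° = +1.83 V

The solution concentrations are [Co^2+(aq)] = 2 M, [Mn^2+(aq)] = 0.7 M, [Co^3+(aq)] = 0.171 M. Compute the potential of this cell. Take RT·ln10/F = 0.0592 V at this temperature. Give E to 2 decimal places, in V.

Since E°(Co³⁺/Co²⁺) > E°(Mn²⁺/Mn), Co³⁺/Co²⁺ serves as the cathode.
E°cell = +1.83 − (−1.17) = +3.00 V, with n = 2 electrons transferred.
For the overall reaction 2 Co^3+(aq) + Mn(s) → 2 Co^2+(aq) + Mn^2+(aq), Q = ([Co^2+(aq)]^2·[Mn^2+(aq)]) / [Co^3+(aq)]^2 = 95.8, giving log Q = 1.981.
By the Nernst equation, E = +3.00 − (0.0592/2)·(1.981) = +2.94 V.

+2.94 V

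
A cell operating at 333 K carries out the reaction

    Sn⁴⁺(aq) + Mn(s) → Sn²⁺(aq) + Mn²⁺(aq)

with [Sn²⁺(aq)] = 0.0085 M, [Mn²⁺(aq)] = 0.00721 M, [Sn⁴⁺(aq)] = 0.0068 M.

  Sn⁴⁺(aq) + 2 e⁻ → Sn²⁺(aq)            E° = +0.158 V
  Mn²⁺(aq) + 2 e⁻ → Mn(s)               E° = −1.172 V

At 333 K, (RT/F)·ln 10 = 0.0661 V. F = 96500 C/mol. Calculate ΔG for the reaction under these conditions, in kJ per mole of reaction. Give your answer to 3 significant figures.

−270 kJ/mol

The standard cell potential is +0.158 − (−1.172) = +1.330 V, with n = 2 electrons in the balanced equation.
Here Q = ([Sn²⁺(aq)]·[Mn²⁺(aq)]) / [Sn⁴⁺(aq)] = 0.00901 (log Q = −2.045), giving E = +1.330 − (0.0661/2)·(−2.045) = +1.3976 V.
Finally ΔG = −nFE = −(2)(96500 C/mol)(+1.3976 V) = −270 kJ/mol.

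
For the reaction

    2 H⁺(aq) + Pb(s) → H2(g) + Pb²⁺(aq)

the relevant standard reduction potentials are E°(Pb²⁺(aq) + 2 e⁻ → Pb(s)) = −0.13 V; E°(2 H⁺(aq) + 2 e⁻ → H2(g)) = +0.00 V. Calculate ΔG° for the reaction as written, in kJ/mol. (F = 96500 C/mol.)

−25.1 kJ/mol

In the reaction as written H⁺(aq) is reduced, so the 2H⁺/H₂ couple is the cathode and Pb²⁺/Pb is the anode.
E°cell = +0.00 − (−0.13) = +0.13 V; balancing electrons gives n = 2.
ΔG° = −nFE°cell = −(2)(96500)(+0.13) J/mol = −25.1 kJ/mol.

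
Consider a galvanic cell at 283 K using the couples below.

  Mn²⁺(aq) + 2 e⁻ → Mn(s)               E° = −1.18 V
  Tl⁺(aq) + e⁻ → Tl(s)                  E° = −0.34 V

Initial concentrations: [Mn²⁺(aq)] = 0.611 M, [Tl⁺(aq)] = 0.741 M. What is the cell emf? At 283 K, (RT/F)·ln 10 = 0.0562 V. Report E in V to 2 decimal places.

+0.84 V

The Tl⁺/Tl couple has the more positive E°, so it is the cathode; Mn²⁺/Mn is the anode.
E°cell = −0.34 − (−1.18) = +0.84 V, with n = 2 electrons transferred.
The balanced reaction is 2 Tl⁺(aq) + Mn(s) → 2 Tl(s) + Mn²⁺(aq), so Q = [Mn²⁺(aq)] / [Tl⁺(aq)]^2 = 1.11 and log Q = 0.046.
Applying E = E° − (RT ln10/nF)·log Q gives +0.84 − (0.0562/2)(0.046) = +0.84 V.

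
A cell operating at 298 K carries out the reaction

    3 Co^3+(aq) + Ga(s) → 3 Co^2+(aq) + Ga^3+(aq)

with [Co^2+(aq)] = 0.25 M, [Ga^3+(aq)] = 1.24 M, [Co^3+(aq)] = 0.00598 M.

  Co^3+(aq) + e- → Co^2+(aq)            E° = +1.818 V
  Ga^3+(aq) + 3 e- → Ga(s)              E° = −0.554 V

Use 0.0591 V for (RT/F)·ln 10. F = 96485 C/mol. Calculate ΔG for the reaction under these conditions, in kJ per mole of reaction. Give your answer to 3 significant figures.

−658 kJ/mol

The standard cell potential is +1.818 − (−0.554) = +2.372 V, with n = 3 electrons in the balanced equation.
Q = ([Co^2+(aq)]^3·[Ga^3+(aq)]) / [Co^3+(aq)]^3 = 9.06×10^4, so log Q = 4.957 and E = +2.372 − (0.0591/3)(4.957) = +2.2743 V.
Then ΔG = −nFE = −3 × 96485 × +2.2743 J/mol = −658 kJ/mol.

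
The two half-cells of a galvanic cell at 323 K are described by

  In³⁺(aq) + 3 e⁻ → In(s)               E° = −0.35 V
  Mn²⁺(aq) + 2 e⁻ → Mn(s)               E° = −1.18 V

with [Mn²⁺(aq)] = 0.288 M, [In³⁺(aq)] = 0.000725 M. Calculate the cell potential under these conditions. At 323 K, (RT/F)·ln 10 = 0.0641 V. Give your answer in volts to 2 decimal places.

Since E°(In³⁺/In) > E°(Mn²⁺/Mn), In³⁺/In serves as the cathode.
E°cell = E°cat − E°an = −0.35 − (−1.18) = +0.83 V; n = 6.
The balanced reaction is 2 In³⁺(aq) + 3 Mn(s) → 2 In(s) + 3 Mn²⁺(aq), so Q = [Mn²⁺(aq)]^3 / [In³⁺(aq)]^2 = 4.54×10^4 and log Q = 4.658.
Applying E = E° − (RT ln10/nF)·log Q gives +0.83 − (0.0641/6)(4.658) = +0.78 V.

+0.78 V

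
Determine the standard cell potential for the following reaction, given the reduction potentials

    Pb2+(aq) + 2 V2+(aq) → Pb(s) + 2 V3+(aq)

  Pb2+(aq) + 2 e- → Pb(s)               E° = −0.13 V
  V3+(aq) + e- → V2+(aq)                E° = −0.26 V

Pb2+(aq) gains electrons, so the Pb²⁺/Pb couple is the cathode; the V³⁺/V²⁺ couple is the anode.
E°cell = E°(cathode) − E°(anode) = −0.13 − (−0.26) = +0.13 V.
The positive value indicates the reaction is spontaneous as written.

+0.13 V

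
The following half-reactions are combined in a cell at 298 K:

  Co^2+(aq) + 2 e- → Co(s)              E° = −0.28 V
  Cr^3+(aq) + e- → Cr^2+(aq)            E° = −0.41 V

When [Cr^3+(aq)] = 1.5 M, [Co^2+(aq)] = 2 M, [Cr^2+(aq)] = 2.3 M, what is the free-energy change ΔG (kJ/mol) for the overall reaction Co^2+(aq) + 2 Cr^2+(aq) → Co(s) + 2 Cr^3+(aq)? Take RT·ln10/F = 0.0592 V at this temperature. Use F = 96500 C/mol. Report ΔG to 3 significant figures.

E°cell = −0.28 − (−0.41) = +0.13 V; the balanced reaction transfers n = 2 electrons.
Q = [Cr^3+(aq)]^2 / ([Co^2+(aq)]·[Cr^2+(aq)]^2) = 0.213, so log Q = −0.672 and E = +0.13 − (0.0592/2)(−0.672) = +0.1499 V.
Finally ΔG = −nFE = −(2)(96500 C/mol)(+0.1499 V) = −28.9 kJ/mol.

−28.9 kJ/mol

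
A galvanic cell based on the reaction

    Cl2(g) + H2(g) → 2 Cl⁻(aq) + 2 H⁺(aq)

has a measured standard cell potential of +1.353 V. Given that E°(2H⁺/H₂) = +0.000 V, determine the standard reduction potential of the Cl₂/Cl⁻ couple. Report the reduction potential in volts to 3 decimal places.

+1.353 V

In the reaction as written the Cl₂/Cl⁻ couple is reduced (cathode) and 2H⁺/H₂ is oxidized (anode), so E°cell = E°(Cl₂/Cl⁻) − E°(2H⁺/H₂).
E°(Cl₂/Cl⁻) = E°cell + E°(anode) = +1.353 + (+0.000) = +1.353 V.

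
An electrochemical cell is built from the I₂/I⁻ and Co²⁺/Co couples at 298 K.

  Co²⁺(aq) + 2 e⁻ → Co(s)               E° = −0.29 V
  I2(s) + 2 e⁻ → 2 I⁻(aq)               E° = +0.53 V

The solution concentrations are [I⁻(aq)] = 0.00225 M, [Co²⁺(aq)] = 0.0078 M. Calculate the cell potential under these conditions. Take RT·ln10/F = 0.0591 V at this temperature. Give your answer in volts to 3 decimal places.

Since E°(I₂/I⁻) > E°(Co²⁺/Co), I₂/I⁻ serves as the cathode.
The standard potential is +0.53 − (−0.29) = +0.82 V and the balanced reaction transfers n = 2 electrons.
Balancing gives I2(s) + Co(s) → 2 I⁻(aq) + Co²⁺(aq); hence Q = [I⁻(aq)]^2·[Co²⁺(aq)] = 3.95×10^−8 (log Q = −7.404).
By the Nernst equation, E = +0.82 − (0.0591/2)·(−7.404) = +1.039 V.

+1.039 V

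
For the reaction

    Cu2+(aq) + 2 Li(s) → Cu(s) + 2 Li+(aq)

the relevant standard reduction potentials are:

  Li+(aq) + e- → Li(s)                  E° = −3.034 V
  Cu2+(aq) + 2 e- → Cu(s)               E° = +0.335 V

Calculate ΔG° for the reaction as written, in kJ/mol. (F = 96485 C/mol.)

−650 kJ/mol

In the reaction as written Cu2+(aq) is reduced, so the Cu²⁺/Cu couple is the cathode and Li⁺/Li is the anode.
E°cell = +0.335 − (−3.034) = +3.369 V; balancing electrons gives n = 2.
ΔG° = −nFE°cell = −(2)(96485)(+3.369) J/mol = −650 kJ/mol.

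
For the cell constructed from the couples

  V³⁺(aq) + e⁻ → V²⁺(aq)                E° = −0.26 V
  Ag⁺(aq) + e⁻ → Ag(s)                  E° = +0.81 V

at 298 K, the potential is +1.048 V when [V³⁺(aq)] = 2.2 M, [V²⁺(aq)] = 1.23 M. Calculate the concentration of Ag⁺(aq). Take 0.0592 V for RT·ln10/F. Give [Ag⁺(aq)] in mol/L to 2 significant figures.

0.76 M

The Ag⁺/Ag couple has the larger reduction potential, so it is the cathode: E°cell = +0.81 − (−0.26) = +1.07 V and n = 1.
Rearranging E = E° − (0.0592/n)·log Q gives log Q = 1(+1.07 − (+1.048))/0.0592 = 0.372.
Balancing electrons gives Ag⁺(aq) + V²⁺(aq) → Ag(s) + V³⁺(aq); thus Q = [V³⁺(aq)] / ([Ag⁺(aq)]·[V²⁺(aq)]).
Substituting the known concentrations and solving, log [Ag⁺(aq)] = −0.119 and [Ag⁺(aq)] = 0.76 M.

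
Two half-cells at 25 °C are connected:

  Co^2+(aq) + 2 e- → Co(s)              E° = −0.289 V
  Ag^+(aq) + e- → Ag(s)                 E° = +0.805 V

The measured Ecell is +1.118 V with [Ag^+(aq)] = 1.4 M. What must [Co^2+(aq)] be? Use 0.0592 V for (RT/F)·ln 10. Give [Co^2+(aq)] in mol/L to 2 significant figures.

The Ag⁺/Ag couple has the larger reduction potential, so it is the cathode: E°cell = +0.805 − (−0.289) = +1.094 V and n = 2.
Since E = E° − (0.0592/n)·log Q, log Q = n(E° − E)/0.0592 = −0.811.
The balanced reaction is 2 Ag^+(aq) + Co(s) → 2 Ag(s) + Co^2+(aq), so Q = [Co^2+(aq)] / [Ag^+(aq)]^2.
Substituting the known concentrations and solving, log [Co^2+(aq)] = −0.519 and [Co^2+(aq)] = 0.30 M.

0.30 M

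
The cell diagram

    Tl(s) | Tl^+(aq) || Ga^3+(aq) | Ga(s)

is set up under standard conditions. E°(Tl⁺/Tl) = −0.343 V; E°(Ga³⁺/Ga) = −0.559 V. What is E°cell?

−0.216 V

By convention the left-hand electrode in cell notation is the anode (oxidation) and the right-hand electrode is the cathode (reduction).
E°cell = E°(right) − E°(left) = −0.559 − (−0.343) = −0.216 V.
The negative sign shows that, as written, the cell would require an external voltage to drive the reaction.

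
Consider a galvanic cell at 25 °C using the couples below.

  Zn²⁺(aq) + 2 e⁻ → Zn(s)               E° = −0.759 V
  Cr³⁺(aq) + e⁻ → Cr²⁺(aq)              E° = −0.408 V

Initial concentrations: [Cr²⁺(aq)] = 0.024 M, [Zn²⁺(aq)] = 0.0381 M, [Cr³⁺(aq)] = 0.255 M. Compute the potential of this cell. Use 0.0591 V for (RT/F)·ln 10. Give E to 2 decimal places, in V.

Cr³⁺/Cr²⁺ is reduced (cathode, E° = −0.408 V) and Zn²⁺/Zn is oxidized (anode).
E°cell = −0.408 − (−0.759) = +0.351 V, with n = 2 electrons transferred.
Balancing gives 2 Cr³⁺(aq) + Zn(s) → 2 Cr²⁺(aq) + Zn²⁺(aq); hence Q = ([Cr²⁺(aq)]^2·[Zn²⁺(aq)]) / [Cr³⁺(aq)]^2 = 0.000337 (log Q = −3.472).
Applying E = E° − (RT ln10/nF)·log Q gives +0.351 − (0.0591/2)(−3.472) = +0.45 V.

+0.45 V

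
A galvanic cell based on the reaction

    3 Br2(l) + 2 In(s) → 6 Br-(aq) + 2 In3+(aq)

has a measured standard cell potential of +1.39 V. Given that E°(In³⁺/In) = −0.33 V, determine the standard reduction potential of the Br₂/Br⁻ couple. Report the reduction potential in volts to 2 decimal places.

In the reaction as written the Br₂/Br⁻ couple is reduced (cathode) and In³⁺/In is oxidized (anode), so E°cell = E°(Br₂/Br⁻) − E°(In³⁺/In).
E°(Br₂/Br⁻) = E°cell + E°(anode) = +1.39 + (−0.33) = +1.06 V.

+1.06 V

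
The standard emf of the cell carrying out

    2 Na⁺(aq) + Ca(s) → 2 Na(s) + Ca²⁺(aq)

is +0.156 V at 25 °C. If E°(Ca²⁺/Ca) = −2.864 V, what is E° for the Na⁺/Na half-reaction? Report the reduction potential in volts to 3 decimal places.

−2.708 V

In the reaction as written the Na⁺/Na couple is reduced (cathode) and Ca²⁺/Ca is oxidized (anode), so E°cell = E°(Na⁺/Na) − E°(Ca²⁺/Ca).
E°(Na⁺/Na) = E°cell + E°(anode) = +0.156 + (−2.864) = −2.708 V.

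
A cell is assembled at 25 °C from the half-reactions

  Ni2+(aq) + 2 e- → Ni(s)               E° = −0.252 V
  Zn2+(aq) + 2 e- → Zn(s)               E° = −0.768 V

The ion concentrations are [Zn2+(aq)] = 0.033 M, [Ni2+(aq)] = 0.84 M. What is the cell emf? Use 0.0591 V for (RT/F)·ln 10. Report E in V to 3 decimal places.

+0.558 V

Since E°(Ni²⁺/Ni) > E°(Zn²⁺/Zn), Ni²⁺/Ni serves as the cathode.
E°cell = E°cat − E°an = −0.252 − (−0.768) = +0.516 V; n = 2.
The balanced reaction is Ni2+(aq) + Zn(s) → Ni(s) + Zn2+(aq), so Q = [Zn2+(aq)] / [Ni2+(aq)] = 0.0393 and log Q = −1.406.
By the Nernst equation, E = +0.516 − (0.0591/2)·(−1.406) = +0.558 V.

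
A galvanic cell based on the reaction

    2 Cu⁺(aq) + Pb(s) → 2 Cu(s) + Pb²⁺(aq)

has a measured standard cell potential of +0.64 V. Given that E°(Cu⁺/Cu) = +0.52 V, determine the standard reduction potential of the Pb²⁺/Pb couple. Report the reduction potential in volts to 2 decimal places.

−0.12 V

In the reaction as written the Cu⁺/Cu couple is reduced (cathode) and Pb²⁺/Pb is oxidized (anode), so E°cell = E°(Cu⁺/Cu) − E°(Pb²⁺/Pb).
E°(Pb²⁺/Pb) = E°(cathode) − E°cell = +0.52 − (+0.64) = −0.12 V.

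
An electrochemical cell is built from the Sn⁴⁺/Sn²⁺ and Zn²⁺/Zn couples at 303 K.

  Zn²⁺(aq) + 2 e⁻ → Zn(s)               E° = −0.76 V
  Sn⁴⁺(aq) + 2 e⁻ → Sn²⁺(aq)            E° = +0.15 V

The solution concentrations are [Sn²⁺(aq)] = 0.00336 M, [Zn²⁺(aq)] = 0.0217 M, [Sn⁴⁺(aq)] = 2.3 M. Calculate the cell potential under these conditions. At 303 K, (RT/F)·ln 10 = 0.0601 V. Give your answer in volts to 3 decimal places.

The Sn⁴⁺/Sn²⁺ couple has the more positive E°, so it is the cathode; Zn²⁺/Zn is the anode.
The standard potential is +0.15 − (−0.76) = +0.91 V and the balanced reaction transfers n = 2 electrons.
The balanced reaction is Sn⁴⁺(aq) + Zn(s) → Sn²⁺(aq) + Zn²⁺(aq), so Q = ([Sn²⁺(aq)]·[Zn²⁺(aq)]) / [Sn⁴⁺(aq)] = 3.17×10^−5 and log Q = −4.499.
By the Nernst equation, E = +0.91 − (0.0601/2)·(−4.499) = +1.045 V.

+1.045 V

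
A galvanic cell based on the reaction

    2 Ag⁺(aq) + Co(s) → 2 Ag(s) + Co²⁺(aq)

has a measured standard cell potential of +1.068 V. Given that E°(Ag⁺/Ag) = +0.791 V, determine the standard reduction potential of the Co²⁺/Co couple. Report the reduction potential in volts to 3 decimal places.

In the reaction as written the Ag⁺/Ag couple is reduced (cathode) and Co²⁺/Co is oxidized (anode), so E°cell = E°(Ag⁺/Ag) − E°(Co²⁺/Co).
E°(Co²⁺/Co) = E°(cathode) − E°cell = +0.791 − (+1.068) = −0.277 V.

−0.277 V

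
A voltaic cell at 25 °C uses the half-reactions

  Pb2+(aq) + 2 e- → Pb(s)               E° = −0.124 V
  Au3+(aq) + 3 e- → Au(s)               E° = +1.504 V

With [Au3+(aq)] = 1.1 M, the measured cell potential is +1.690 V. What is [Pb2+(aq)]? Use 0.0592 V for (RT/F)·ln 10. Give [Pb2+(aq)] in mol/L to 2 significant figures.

With Au³⁺/Au at the cathode and Pb²⁺/Pb at the anode, E°cell = +1.504 − (−0.124) = +1.628 V (n = 6).
Rearranging E = E° − (0.0592/n)·log Q gives log Q = 6(+1.628 − (+1.690))/0.0592 = −6.284.
Balancing electrons gives 2 Au3+(aq) + 3 Pb(s) → 2 Au(s) + 3 Pb2+(aq); thus Q = [Pb2+(aq)]^3 / [Au3+(aq)]^2.
Solving for the unknown gives log [Pb2+(aq)] = −2.067, so [Pb2+(aq)] ≈ 0.0086 M.

0.0086 M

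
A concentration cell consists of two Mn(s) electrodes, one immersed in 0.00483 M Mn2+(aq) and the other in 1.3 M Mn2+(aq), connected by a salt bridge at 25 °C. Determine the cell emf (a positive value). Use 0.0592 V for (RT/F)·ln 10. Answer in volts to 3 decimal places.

For a concentration cell E°cell = 0, since both electrodes use the same couple.
The compartment with the higher Mn2+(aq) concentration (1.3 M) acts as the cathode; ions are reduced there and produced at the dilute (0.00483 M) anode.
With n = 2, Ecell = −(0.0592/2)·log([dilute]/[conc]) = −(0.0592/2)·log(0.00483/1.3) = +0.072 V.

0.072 V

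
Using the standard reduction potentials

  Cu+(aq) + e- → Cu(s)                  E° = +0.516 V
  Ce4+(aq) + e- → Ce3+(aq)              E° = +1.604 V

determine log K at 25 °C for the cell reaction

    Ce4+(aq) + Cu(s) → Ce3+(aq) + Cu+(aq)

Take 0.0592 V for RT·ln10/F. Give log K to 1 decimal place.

The Ce⁴⁺/Ce³⁺ couple is reduced (cathode); E°cell = +1.604 − (+0.516) = +1.088 V with n = 1.
At equilibrium E = 0, so log K = nE°cell / 0.0592 = (1)(+1.088) / 0.0592 = 18.4.

log K = 18.4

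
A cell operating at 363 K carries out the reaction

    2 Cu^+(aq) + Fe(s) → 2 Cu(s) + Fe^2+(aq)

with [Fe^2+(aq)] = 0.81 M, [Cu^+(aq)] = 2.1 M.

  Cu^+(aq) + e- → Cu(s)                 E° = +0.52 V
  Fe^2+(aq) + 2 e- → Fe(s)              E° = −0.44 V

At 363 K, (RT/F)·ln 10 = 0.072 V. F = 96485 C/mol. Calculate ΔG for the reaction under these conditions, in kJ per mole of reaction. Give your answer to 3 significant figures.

−190 kJ/mol

E°cell = +0.52 − (−0.44) = +0.96 V; the balanced reaction transfers n = 2 electrons.
Here Q = [Fe^2+(aq)] / [Cu^+(aq)]^2 = 0.184 (log Q = −0.736), giving E = +0.96 − (0.072/2)·(−0.736) = +0.9865 V.
ΔG = −nFE = −(2)(96485)(+0.9865) J/mol = −190 kJ/mol.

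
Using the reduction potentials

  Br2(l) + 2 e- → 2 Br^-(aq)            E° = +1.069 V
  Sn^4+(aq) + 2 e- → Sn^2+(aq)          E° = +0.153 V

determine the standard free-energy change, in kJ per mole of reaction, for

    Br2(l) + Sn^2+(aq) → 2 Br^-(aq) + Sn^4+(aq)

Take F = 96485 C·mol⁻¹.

−177 kJ/mol

In the reaction as written Br2(l) is reduced, so the Br₂/Br⁻ couple is the cathode and Sn⁴⁺/Sn²⁺ is the anode.
E°cell = +1.069 − (+0.153) = +0.916 V; balancing electrons gives n = 2.
ΔG° = −nFE°cell = −(2)(96485)(+0.916) J/mol = −177 kJ/mol.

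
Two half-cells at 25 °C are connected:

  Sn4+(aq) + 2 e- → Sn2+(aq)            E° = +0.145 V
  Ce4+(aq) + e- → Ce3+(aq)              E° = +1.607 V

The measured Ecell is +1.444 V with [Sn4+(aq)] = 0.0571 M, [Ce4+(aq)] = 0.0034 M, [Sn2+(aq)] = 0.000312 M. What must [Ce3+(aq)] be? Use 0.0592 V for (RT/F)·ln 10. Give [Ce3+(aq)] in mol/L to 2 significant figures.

The Ce⁴⁺/Ce³⁺ couple has the larger reduction potential, so it is the cathode: E°cell = +1.607 − (+0.145) = +1.462 V and n = 2.
Since E = E° − (0.0592/n)·log Q, log Q = n(E° − E)/0.0592 = 0.608.
For 2 Ce4+(aq) + Sn2+(aq) → 2 Ce3+(aq) + Sn4+(aq), the reaction quotient is Q = ([Ce3+(aq)]^2·[Sn4+(aq)]) / ([Ce4+(aq)]^2·[Sn2+(aq)]).
Solving for the unknown gives log [Ce3+(aq)] = −3.296, so [Ce3+(aq)] ≈ 0.00051 M.

0.00051 M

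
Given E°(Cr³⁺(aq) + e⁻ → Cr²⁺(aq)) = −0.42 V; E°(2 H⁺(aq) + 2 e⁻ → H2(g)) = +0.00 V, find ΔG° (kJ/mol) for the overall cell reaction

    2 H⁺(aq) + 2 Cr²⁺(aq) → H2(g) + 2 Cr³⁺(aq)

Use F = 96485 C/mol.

In the reaction as written H⁺(aq) is reduced, so the 2H⁺/H₂ couple is the cathode and Cr³⁺/Cr²⁺ is the anode.
E°cell = +0.00 − (−0.42) = +0.42 V; balancing electrons gives n = 2.
ΔG° = −nFE°cell = −(2)(96485)(+0.42) J/mol = −81.0 kJ/mol.

−81.0 kJ/mol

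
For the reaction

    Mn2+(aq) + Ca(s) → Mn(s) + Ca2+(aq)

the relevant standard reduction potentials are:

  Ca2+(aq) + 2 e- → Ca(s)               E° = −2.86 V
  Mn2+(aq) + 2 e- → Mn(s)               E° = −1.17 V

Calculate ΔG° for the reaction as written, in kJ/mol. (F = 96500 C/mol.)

−326 kJ/mol

In the reaction as written Mn2+(aq) is reduced, so the Mn²⁺/Mn couple is the cathode and Ca²⁺/Ca is the anode.
E°cell = −1.17 − (−2.86) = +1.69 V; balancing electrons gives n = 2.
ΔG° = −nFE°cell = −(2)(96500)(+1.69) J/mol = −326 kJ/mol.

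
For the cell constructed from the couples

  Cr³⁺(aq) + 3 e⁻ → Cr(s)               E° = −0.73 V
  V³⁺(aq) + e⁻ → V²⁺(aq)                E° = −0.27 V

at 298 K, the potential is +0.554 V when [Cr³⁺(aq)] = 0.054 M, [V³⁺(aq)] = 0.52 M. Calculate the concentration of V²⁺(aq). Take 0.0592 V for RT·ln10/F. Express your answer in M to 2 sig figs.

V³⁺/V²⁺ is the cathode (higher E°); E°cell = −0.27 − (−0.73) = +0.46 V with n = 3.
Rearranging E = E° − (0.0592/n)·log Q gives log Q = 3(+0.46 − (+0.554))/0.0592 = −4.764.
Balancing electrons gives 3 V³⁺(aq) + Cr(s) → 3 V²⁺(aq) + Cr³⁺(aq); thus Q = ([V²⁺(aq)]^3·[Cr³⁺(aq)]) / [V³⁺(aq)]^3.
Solving for the unknown gives log [V²⁺(aq)] = −1.449, so [V²⁺(aq)] ≈ 0.036 M.

0.036 M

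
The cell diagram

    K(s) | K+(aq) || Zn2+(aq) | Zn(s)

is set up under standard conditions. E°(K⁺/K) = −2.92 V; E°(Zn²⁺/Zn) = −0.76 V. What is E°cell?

+2.16 V

By convention the left-hand electrode in cell notation is the anode (oxidation) and the right-hand electrode is the cathode (reduction).
E°cell = E°(right) − E°(left) = −0.76 − (−2.92) = +2.16 V.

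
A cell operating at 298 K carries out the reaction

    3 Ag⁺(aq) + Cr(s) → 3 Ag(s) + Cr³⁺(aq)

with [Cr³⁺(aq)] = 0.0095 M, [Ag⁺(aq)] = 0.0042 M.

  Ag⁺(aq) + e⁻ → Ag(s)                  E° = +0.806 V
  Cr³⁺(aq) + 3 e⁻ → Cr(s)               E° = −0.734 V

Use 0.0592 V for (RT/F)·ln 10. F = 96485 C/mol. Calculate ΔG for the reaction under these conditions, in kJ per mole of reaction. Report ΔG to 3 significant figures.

With Ag⁺/Ag reduced at the cathode, E°cell = +0.806 − (−0.734) = +1.540 V and n = 3.
Here Q = [Cr³⁺(aq)] / [Ag⁺(aq)]^3 = 1.28×10^5 (log Q = 5.108), giving E = +1.540 − (0.0592/3)·(5.108) = +1.4392 V.
ΔG = −nFE = −(3)(96485)(+1.4392) J/mol = −417 kJ/mol.

−417 kJ/mol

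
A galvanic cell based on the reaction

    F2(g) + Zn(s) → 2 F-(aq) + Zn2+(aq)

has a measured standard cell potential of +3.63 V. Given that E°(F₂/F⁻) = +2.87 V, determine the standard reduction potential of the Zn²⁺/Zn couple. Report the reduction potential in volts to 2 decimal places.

In the reaction as written the F₂/F⁻ couple is reduced (cathode) and Zn²⁺/Zn is oxidized (anode), so E°cell = E°(F₂/F⁻) − E°(Zn²⁺/Zn).
E°(Zn²⁺/Zn) = E°(cathode) − E°cell = +2.87 − (+3.63) = −0.76 V.

−0.76 V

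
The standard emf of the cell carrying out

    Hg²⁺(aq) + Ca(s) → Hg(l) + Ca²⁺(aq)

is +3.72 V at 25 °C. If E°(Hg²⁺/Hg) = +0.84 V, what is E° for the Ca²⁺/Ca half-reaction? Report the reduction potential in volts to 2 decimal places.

−2.88 V

In the reaction as written the Hg²⁺/Hg couple is reduced (cathode) and Ca²⁺/Ca is oxidized (anode), so E°cell = E°(Hg²⁺/Hg) − E°(Ca²⁺/Ca).
E°(Ca²⁺/Ca) = E°(cathode) − E°cell = +0.84 − (+3.72) = −2.88 V.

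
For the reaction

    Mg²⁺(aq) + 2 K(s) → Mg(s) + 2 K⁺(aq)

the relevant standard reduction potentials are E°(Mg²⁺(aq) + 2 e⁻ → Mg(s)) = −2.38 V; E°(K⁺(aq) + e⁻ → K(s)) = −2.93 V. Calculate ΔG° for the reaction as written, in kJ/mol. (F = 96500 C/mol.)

In the reaction as written Mg²⁺(aq) is reduced, so the Mg²⁺/Mg couple is the cathode and K⁺/K is the anode.
E°cell = −2.38 − (−2.93) = +0.55 V; balancing electrons gives n = 2.
ΔG° = −nFE°cell = −(2)(96500)(+0.55) J/mol = −106 kJ/mol.

−106 kJ/mol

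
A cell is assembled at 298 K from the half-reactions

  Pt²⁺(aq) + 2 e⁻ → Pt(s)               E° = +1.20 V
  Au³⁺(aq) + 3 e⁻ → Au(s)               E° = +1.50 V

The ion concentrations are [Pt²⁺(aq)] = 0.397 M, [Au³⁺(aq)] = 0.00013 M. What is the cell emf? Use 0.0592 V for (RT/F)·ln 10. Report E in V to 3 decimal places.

+0.235 V

The Au³⁺/Au couple has the more positive E°, so it is the cathode; Pt²⁺/Pt is the anode.
E°cell = E°cat − E°an = +1.50 − (+1.20) = +0.30 V; n = 6.
The balanced reaction is 2 Au³⁺(aq) + 3 Pt(s) → 2 Au(s) + 3 Pt²⁺(aq), so Q = [Pt²⁺(aq)]^3 / [Au³⁺(aq)]^2 = 3.7×10^6 and log Q = 6.568.
By the Nernst equation, E = +0.30 − (0.0592/6)·(6.568) = +0.235 V.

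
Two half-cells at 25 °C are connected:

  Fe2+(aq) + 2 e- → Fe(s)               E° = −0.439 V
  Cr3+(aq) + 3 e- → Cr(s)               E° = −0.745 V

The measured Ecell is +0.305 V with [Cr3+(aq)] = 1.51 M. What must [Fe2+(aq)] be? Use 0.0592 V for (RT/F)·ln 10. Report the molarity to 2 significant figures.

Fe²⁺/Fe is the cathode (higher E°); E°cell = −0.439 − (−0.745) = +0.306 V with n = 6.
From the Nernst equation, log Q = n(E° − E)/0.0592 = 6·(+0.306 − (+0.305))/0.0592 = 0.101.
Balancing electrons gives 3 Fe2+(aq) + 2 Cr(s) → 3 Fe(s) + 2 Cr3+(aq); thus Q = [Cr3+(aq)]^2 / [Fe2+(aq)]^3.
Solving for the unknown gives log [Fe2+(aq)] = 0.086, so [Fe2+(aq)] ≈ 1.2 M.

1.2 M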